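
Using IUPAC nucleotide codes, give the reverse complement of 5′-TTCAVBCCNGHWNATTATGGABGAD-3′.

5'-HTCVTCCATAATNWDCNGGVBTGAA-3'

Standard pairs A↔T, G↔C; ambiguity codes pair W↔W, B↔V, D↔H, N↔N. Complement (AAGTBVGGNCDWNTAATACCTVCTH), then reverse for 5'→3'.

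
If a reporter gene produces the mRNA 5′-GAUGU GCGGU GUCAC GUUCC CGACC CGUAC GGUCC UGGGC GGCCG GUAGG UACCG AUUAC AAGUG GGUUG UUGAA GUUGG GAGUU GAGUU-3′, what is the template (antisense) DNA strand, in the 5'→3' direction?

5'-AACTCAACTCCCAACTTCAACAACCCACTTGTAATCGGTACCTACCGGCCGCCCAGGACCGTACGGGTCGGGAACGTGACACCGCACATC-3'

Replace U with T to get the coding DNA strand: GATGTGCGGTGTCACGTTCCCGACCCGTACGGTCCTGGGCGGCCGGTAGGTACCGATTACAAGTGGGTTGTTGAAGTTGGGAGTTGAGTT. The template strand is its reverse complement (complement CTACACGCCACAGTGCAAGGGCTGGGCATGCCAGGACCCGCCGGCCATCCATGGCTAATGTTCACCCAACAACTTCAACCCTCAACTCAA, then reverse).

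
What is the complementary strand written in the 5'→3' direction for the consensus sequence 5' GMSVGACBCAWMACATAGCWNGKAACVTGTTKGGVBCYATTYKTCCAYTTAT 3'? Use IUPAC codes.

5'-ATAARTGGAMRAATRGVBCCMAACABGTTMCNWGCTATGTKWTGVGTCBSKC-3'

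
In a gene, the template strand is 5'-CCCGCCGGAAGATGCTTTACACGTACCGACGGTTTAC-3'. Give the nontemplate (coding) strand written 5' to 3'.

5'-GTAAACCGTCGGTACGTGTAAAGCATCTTCCGGCGGG-3'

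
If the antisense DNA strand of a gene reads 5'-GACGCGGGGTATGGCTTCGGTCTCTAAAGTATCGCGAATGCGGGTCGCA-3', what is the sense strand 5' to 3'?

The coding strand is complementary and antiparallel to the template: take the complement (A↔T, G↔C) and reverse.

5'-TGCGACCCGCATTCGCGATACTTTAGAGACCGAAGCCATACCCCGCGTC-3'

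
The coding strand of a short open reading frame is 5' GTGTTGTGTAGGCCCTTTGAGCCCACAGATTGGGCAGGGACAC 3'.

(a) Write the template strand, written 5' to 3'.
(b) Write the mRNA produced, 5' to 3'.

(a) 5'-GTGTCCCTGCCCAATCTGTGGGCTCAAAGGGCCTACACAACAC-3'
(b) 5′-GUGUUGUGUAGGCCCUUUGAGCCCACAGAUUGGGCAGGGACAC-3′

(a) The template strand is the reverse complement of the coding strand: complement CACAACACATCCGGGAAACTCGGGTGTCTAACCCGTCCCTGTG, then reverse.
(b) mRNA matches the coding strand with T→U.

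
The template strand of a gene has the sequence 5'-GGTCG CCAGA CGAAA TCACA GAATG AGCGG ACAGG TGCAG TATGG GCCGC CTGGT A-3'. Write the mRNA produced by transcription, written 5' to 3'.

5'-UACCAGGCGGCCCAUACUGCACCUGUCCGCUCAUUCUGUGAUUUCGUCUGGCGACC-3'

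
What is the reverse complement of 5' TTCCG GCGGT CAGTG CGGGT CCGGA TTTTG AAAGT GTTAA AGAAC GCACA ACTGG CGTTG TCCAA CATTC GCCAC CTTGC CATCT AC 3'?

5'-GTAGATGGCAAGGTGGCGAATGTTGGACAACGCCAGTTGTGCGTTCTTTAACACTTTCAAAATCCGGACCCGCACTGACCGCCGGAA-3'

Complement each base (A↔T, G↔C): AAGGCCGCCAGTCACGCCCAGGCCTAAAACTTTCACAATTTCTTGCGTGTTGACCGCAACAGGTTGTAAGCGGTGGAACGGTAGATG. Then reverse.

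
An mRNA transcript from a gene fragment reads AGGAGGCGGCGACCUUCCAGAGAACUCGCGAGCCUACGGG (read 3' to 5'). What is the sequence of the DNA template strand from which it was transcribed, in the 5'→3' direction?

Written 5'→3' the mRNA is GGGCAUCCGAGCGCUCAAGAGACCUUCCAGCGGCGGAGGA, so the coding DNA strand is GGGCATCCGAGCGCTCAAGAGACCTTCCAGCGGCGGAGGA. The template is its reverse complement.

5'-TCCTCCGCCGCTGGAAGGTCTCTTGAGCGCTCGGATGCCC-3'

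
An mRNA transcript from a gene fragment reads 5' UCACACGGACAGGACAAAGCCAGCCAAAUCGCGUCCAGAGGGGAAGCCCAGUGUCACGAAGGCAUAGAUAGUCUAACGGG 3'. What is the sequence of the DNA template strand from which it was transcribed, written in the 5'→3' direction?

Replace U with T to get the coding DNA strand: TCACACGGACAGGACAAAGCCAGCCAAATCGCGTCCAGAGGGGAAGCCCAGTGTCACGAAGGCATAGATAGTCTAACGGG. The template strand is its reverse complement (complement AGTGTGCCTGTCCTGTTTCGGTCGGTTTAGCGCAGGTCTCCCCTTCGGGTCACAGTGCTTCCGTATCTATCAGATTGCCC, then reverse).

5′-CCCGTTAGACTATCTATGCCTTCGTGACACTGGGCTTCCCCTCTGGACGCGATTTGGCTGGCTTTGTCCTGTCCGTGTGA-3′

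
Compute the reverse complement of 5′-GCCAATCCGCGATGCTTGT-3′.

5'-ACAAGCATCGCGGATTGGC-3'

Complement each base (A↔T, G↔C): CGGTTAGGCGCTACGAACA. Then reverse.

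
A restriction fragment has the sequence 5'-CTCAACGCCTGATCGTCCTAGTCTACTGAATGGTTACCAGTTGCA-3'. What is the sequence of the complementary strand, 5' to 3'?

Pairing A↔T and G↔C gives GAGTTGCGGACTAGCAGGATCAGATGACTTACCAATGGTCAACGT, running 3'→5'. Reverse for the 5'→3' convention.

5'-TGCAACTGGTAACCATTCAGTAGACTAGGACGATCAGGCGTTGAG-3'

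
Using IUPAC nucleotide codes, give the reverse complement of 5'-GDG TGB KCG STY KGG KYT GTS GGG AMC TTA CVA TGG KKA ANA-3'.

Standard pairs A↔T, G↔C; ambiguity codes pair Y↔R, M↔K, S↔S, B↔V, D↔H, N↔N. Complement (CHCACVMGCSARMCCMRACASCCCTKGAATGBTACCMMTTNT), then reverse for 5'→3'.

5'-TNTTMMCCATBGTAAGKTCCCSACARMCCMRASCGMVCACHC-3'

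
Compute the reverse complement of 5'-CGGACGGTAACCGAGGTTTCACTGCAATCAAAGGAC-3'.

5′-GTCCTTTGATTGCAGTGAAACCTCGGTTACCGTCCG-3′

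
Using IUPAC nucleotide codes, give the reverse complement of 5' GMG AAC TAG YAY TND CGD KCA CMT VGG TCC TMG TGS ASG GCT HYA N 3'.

Standard pairs A↔T, G↔C; ambiguity codes pair Y↔R, M↔K, S↔S, D↔H, V↔B, N↔N. Complement (CKCTTGATCRTRANHGCHMGTGKABCCAGGAKCACSTSCCGADRTN), then reverse for 5'→3'.

5'-NTRDAGCCSTSCACKAGGACCBAKGTGMHCGHNARTRCTAGTTCKC-3'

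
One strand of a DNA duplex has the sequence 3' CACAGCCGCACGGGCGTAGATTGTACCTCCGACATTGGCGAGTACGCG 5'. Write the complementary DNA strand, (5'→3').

The strand is given 3'→5', so its complement runs 5'→3' in the same left-to-right order: pair each base A↔T, G↔C.

5'-GTGTCGGCGTGCCCGCATCTAACATGGAGGCTGTAACCGCTCATGCGC-3'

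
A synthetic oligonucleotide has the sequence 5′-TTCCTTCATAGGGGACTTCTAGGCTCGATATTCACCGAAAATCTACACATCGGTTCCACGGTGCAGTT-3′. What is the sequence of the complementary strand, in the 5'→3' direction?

The complement of TTCCTTCATAGGGGACTTCTAGGCTCGATATTCACCGAAAATCTACACATCGGTTCCACGGTGCAGTT is AAGGAAGTATCCCCTGAAGATCCGAGCTATAAGTGGCTTTTAGATGTGTAGCCAAGGTGCCACGTCAA (A↔T, G↔C). DNA strands are antiparallel, so the complementary strand runs 3'→5'; reversing gives the 5'→3' form.

5'-AACTGCACCGTGGAACCGATGTGTAGATTTTCGGTGAATATCGAGCCTAGAAGTCCCCTATGAAGGAA-3'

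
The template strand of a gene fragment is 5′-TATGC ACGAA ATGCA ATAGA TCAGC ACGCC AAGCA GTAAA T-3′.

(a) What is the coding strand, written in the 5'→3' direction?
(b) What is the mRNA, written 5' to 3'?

(a) The coding strand is the reverse complement of the template: complement ATACGTGCTTTACGTTATCTAGTCGTGCGGTTCGTCATTTA, then reverse.
(b) mRNA has the coding-strand sequence with T→U.

(a) 5′-ATTTACTGCTTGGCGTGCTGATCTATTGCATTTCGTGCATA-3′
(b) 5′-AUUUACUGCUUGGCGUGCUGAUCUAUUGCAUUUCGUGCAUA-3′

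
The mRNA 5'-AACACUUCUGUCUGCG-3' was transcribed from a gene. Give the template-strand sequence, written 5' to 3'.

5'-CGCAGACAGAAGTGTT-3'

Replace U with T to get the coding DNA strand: AACACTTCTGTCTGCG. The template strand is its reverse complement (complement TTGTGAAGACAGACGC, then reverse).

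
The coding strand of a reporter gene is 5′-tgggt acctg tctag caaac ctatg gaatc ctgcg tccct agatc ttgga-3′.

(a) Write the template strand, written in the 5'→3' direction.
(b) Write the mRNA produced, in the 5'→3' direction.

(a) 5′-TCCAAGATCTAGGGACGCAGGATTCCATAGGTTTGCTAGACAGGTACCCA-3′
(b) 5'-UGGGUACCUGUCUAGCAAACCUAUGGAAUCCUGCGUCCCUAGAUCUUGGA-3'

(a) The template strand is the reverse complement of the coding strand: complement ACCCATGGACAGATCGTTTGGATACCTTAGGACGCAGGGATCTAGAACCT, then reverse.
(b) mRNA matches the coding strand with T→U.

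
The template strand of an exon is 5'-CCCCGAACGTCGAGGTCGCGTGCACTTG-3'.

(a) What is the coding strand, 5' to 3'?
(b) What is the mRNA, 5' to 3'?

(a) 5'-CAAGTGCACGCGACCTCGACGTTCGGGG-3'
(b) 5'-CAAGUGCACGCGACCUCGACGUUCGGGG-3'

(a) The coding strand is the reverse complement of the template: complement GGGGCTTGCAGCTCCAGCGCACGTGAAC, then reverse.
(b) mRNA has the coding-strand sequence with T→U.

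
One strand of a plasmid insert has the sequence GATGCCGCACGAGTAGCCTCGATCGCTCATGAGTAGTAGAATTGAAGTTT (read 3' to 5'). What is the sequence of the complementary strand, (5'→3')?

The strand is given 3'→5', so its complement runs 5'→3' in the same left-to-right order: pair each base A↔T, G↔C.

5′-CTACGGCGTGCTCATCGGAGCTAGCGAGTACTCATCATCTTAACTTCAAA-3′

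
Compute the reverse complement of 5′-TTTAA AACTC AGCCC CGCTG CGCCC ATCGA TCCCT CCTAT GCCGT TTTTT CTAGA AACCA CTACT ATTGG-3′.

5'-CCAATAGTAGTGGTTTCTAGAAAAAACGGCATAGGAGGGATCGATGGGCGCAGCGGGGCTGAGTTTTAAA-3'

Reading the sequence 3'→5' and pairing each base (A↔T, G↔C) gives the reverse complement directly.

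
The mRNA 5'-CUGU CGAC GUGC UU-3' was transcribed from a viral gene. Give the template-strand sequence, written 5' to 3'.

5'-AAGCACGTCGACAG-3'

Replace U with T to get the coding DNA strand: CTGTCGACGTGCTT. The template strand is its reverse complement (complement GACAGCTGCACGAA, then reverse).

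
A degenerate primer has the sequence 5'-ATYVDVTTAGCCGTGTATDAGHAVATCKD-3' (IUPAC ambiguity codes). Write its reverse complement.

Standard pairs A↔T, G↔C; ambiguity codes pair Y↔R, K↔M, D↔H, V↔B. Complement (TARBHBAATCGGCACATAHTCDTBTAGMH), then reverse for 5'→3'.

5′-HMGATBTDCTHATACACGGCTAABHBRAT-3′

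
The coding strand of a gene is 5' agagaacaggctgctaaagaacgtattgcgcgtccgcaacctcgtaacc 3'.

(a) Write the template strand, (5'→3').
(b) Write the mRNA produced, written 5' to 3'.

(a) 5'-GGTTACGAGGTTGCGGACGCGCAATACGTTCTTTAGCAGCCTGTTCTCT-3'
(b) 5'-AGAGAACAGGCUGCUAAAGAACGUAUUGCGCGUCCGCAACCUCGUAACC-3'

(a) The template strand is the reverse complement of the coding strand: complement TCTCTTGTCCGACGATTTCTTGCATAACGCGCAGGCGTTGGAGCATTGG, then reverse.
(b) mRNA matches the coding strand with T→U.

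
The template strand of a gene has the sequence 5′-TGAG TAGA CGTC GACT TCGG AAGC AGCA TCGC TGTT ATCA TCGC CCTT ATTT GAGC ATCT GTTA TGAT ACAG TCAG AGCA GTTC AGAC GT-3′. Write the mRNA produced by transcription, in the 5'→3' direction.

5'-ACGUCUGAACUGCUCUGACUGUAUCAUAACAGAUGCUCAAAUAAGGGCGAUGAUAACAGCGAUGCUGCUUCCGAAGUCGACGUCUACUCA-3'

The mRNA has the sequence of the coding strand (reverse complement of the template) with T→U. Reverse complement of TGAGTAGACGTCGACTTCGGAAGCAGCATCGCTGTTATCATCGCCCTTATTTGAGCATCTGTTATGATACAGTCAGAGCAGTTCAGACGT is ACGTCTGAACTGCTCTGACTGTATCATAACAGATGCTCAAATAAGGGCGATGATAACAGCGATGCTGCTTCCGAAGTCGACGTCTACTCA; then T→U.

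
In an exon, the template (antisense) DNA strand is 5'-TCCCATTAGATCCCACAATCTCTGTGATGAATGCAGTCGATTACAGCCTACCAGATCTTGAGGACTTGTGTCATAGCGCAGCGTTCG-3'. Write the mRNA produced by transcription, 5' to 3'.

5′-CGAACGCUGCGCUAUGACACAAGUCCUCAAGAUCUGGUAGGCUGUAAUCGACUGCAUUCAUCACAGAGAUUGUGGGAUCUAAUGGGA-3′

RNA polymerase reads the template 3'→5' and synthesizes mRNA 5'→3' by base-pairing (A→U, T→A, G↔C). The complement of the template is AGGGTAATCTAGGGTGTTAGAGACACTACTTACGTCAGCTAATGTCGGATGGTCTAGAACTCCTGAACACAGTATCGCGTCGCAAGC; antiparallel, so 5'→3' the coding strand is CGAACGCTGCGCTATGACACAAGTCCTCAAGATCTGGTAGGCTGTAATCGACTGCATTCATCACAGAGATTGTGGGATCTAATGGGA. Replace T with U for the mRNA.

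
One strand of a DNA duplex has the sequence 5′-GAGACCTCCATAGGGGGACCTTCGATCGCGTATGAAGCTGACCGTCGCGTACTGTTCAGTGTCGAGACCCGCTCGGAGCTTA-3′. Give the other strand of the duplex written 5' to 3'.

5'-TAAGCTCCGAGCGGGTCTCGACACTGAACAGTACGCGACGGTCAGCTTCATACGCGATCGAAGGTCCCCCTATGGAGGTCTC-3'

Pairing A↔T and G↔C gives CTCTGGAGGTATCCCCCTGGAAGCTAGCGCATACTTCGACTGGCAGCGCATGACAAGTCACAGCTCTGGGCGAGCCTCGAAT, running 3'→5'. Reverse for the 5'→3' convention.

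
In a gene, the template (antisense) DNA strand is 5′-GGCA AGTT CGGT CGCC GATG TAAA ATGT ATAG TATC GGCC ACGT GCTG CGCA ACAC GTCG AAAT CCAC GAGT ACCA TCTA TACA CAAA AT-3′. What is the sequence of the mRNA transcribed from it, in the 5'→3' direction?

RNA polymerase reads the template 3'→5' and synthesizes mRNA 5'→3' by base-pairing (A→U, T→A, G↔C). The complement of the template is CCGTTCAAGCCAGCGGCTACATTTTACATATCATAGCCGGTGCACGACGCGTTGTGCAGCTTTAGGTGCTCATGGTAGATATGTGTTTTA; antiparallel, so 5'→3' the coding strand is ATTTTGTGTATAGATGGTACTCGTGGATTTCGACGTGTTGCGCAGCACGTGGCCGATACTATACATTTTACATCGGCGACCGAACTTGCC. Replace T with U for the mRNA.

5'-AUUUUGUGUAUAGAUGGUACUCGUGGAUUUCGACGUGUUGCGCAGCACGUGGCCGAUACUAUACAUUUUACAUCGGCGACCGAACUUGCC-3'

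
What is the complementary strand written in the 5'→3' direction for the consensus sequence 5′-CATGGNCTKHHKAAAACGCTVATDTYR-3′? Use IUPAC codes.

5'-YRAHATBAGCGTTTTMDDMAGNCCATG-3'

Standard pairs A↔T, G↔C; ambiguity codes pair R↔Y, K↔M, D↔H, V↔B, N↔N. Complement (GTACCNGAMDDMTTTTGCGABTAHARY), then reverse for 5'→3'.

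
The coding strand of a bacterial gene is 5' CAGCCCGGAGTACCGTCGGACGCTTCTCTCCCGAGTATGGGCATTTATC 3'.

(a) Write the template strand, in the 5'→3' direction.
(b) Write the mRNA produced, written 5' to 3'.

(a) 5'-GATAAATGCCCATACTCGGGAGAGAAGCGTCCGACGGTACTCCGGGCTG-3'
(b) 5'-CAGCCCGGAGUACCGUCGGACGCUUCUCUCCCGAGUAUGGGCAUUUAUC-3'

(a) The template strand is the reverse complement of the coding strand: complement GTCGGGCCTCATGGCAGCCTGCGAAGAGAGGGCTCATACCCGTAAATAG, then reverse.
(b) mRNA matches the coding strand with T→U.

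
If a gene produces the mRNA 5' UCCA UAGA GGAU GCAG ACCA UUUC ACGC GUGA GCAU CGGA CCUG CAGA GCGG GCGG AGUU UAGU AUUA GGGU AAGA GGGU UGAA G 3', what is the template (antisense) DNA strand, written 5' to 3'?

Replace U with T to get the coding DNA strand: TCCATAGAGGATGCAGACCATTTCACGCGTGAGCATCGGACCTGCAGAGCGGGCGGAGTTTAGTATTAGGGTAAGAGGGTTGAAG. The template strand is its reverse complement (complement AGGTATCTCCTACGTCTGGTAAAGTGCGCACTCGTAGCCTGGACGTCTCGCCCGCCTCAAATCATAATCCCATTCTCCCAACTTC, then reverse).

5′-CTTCAACCCTCTTACCCTAATACTAAACTCCGCCCGCTCTGCAGGTCCGATGCTCACGCGTGAAATGGTCTGCATCCTCTATGGA-3′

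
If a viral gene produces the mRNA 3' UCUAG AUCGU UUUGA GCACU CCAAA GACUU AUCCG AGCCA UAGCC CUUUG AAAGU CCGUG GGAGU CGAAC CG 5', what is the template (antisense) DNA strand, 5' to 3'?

5'-AGATCTAGCAAAACTCGTGAGGTTTCTGAATAGGCTCGGTATCGGGAAACTTTCAGGCACCCTCAGCTTGGC-3'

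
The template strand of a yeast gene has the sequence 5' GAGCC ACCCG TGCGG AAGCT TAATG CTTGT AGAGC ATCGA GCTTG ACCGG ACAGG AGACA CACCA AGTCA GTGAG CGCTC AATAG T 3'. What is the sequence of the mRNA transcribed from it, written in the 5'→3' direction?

The mRNA has the sequence of the coding strand (reverse complement of the template) with T→U. Reverse complement of GAGCCACCCGTGCGGAAGCTTAATGCTTGTAGAGCATCGAGCTTGACCGGACAGGAGACACACCAAGTCAGTGAGCGCTCAATAGT is ACTATTGAGCGCTCACTGACTTGGTGTGTCTCCTGTCCGGTCAAGCTCGATGCTCTACAAGCATTAAGCTTCCGCACGGGTGGCTC; then T→U.

5'-ACUAUUGAGCGCUCACUGACUUGGUGUGUCUCCUGUCCGGUCAAGCUCGAUGCUCUACAAGCAUUAAGCUUCCGCACGGGUGGCUC-3'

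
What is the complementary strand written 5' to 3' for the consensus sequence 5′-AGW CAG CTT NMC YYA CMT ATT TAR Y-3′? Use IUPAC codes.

Standard pairs A↔T, G↔C; ambiguity codes pair R↔Y, M↔K, W↔W, N↔N. Complement (TCWGTCGAANKGRRTGKATAAATYR), then reverse for 5'→3'.

5'-RYTAAATAKGTRRGKNAAGCTGWCT-3'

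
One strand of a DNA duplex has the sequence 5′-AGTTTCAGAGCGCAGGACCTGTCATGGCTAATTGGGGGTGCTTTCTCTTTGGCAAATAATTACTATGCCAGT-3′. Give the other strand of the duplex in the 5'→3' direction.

Pairing A↔T and G↔C gives TCAAAGTCTCGCGTCCTGGACAGTACCGATTAACCCCCACGAAAGAGAAACCGTTTATTAATGATACGGTCA, running 3'→5'. Reverse for the 5'→3' convention.

5'-ACTGGCATAGTAATTATTTGCCAAAGAGAAAGCACCCCCAATTAGCCATGACAGGTCCTGCGCTCTGAAACT-3'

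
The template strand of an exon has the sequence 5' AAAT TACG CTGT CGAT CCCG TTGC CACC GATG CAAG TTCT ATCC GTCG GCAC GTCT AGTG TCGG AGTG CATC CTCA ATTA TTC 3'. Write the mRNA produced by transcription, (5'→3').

5'-GAAUAAUUGAGGAUGCACUCCGACACUAGACGUGCCGACGGAUAGAACUUGCAUCGGUGGCAACGGGAUCGACAGCGUAAUUU-3'

RNA polymerase reads the template 3'→5' and synthesizes mRNA 5'→3' by base-pairing (A→U, T→A, G↔C). The complement of the template is TTTAATGCGACAGCTAGGGCAACGGTGGCTACGTTCAAGATAGGCAGCCGTGCAGATCACAGCCTCACGTAGGAGTTAATAAG; antiparallel, so 5'→3' the coding strand is GAATAATTGAGGATGCACTCCGACACTAGACGTGCCGACGGATAGAACTTGCATCGGTGGCAACGGGATCGACAGCGTAATTT. Replace T with U for the mRNA.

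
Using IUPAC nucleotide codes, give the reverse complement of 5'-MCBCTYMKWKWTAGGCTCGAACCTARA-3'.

Standard pairs A↔T, G↔C; ambiguity codes pair R↔Y, M↔K, W↔W, B↔V. Complement (KGVGARKMWMWATCCGAGCTTGGATYT), then reverse for 5'→3'.

5'-TYTAGGTTCGAGCCTAWMWMKRAGVGK-3'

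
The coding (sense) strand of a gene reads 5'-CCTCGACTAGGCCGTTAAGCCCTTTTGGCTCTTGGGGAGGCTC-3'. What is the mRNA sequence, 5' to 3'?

The mRNA is synthesized from the template strand, so it matches the coding strand with T replaced by U.

5′-CCUCGACUAGGCCGUUAAGCCCUUUUGGCUCUUGGGGAGGCUC-3′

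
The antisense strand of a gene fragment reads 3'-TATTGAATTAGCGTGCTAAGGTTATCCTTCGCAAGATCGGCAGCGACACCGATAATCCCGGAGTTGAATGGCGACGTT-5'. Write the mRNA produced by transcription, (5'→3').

5′-AUAACUUAAUCGCACGAUUCCAAUAGGAAGCGUUCUAGCCGUCGCUGUGGCUAUUAGGGCCUCAACUUACCGCUGCAA-3′

Reading the template 3'→5' as shown, RNA polymerase pairs each base (A→U, T→A, G↔C) to build mRNA 5'→3' directly.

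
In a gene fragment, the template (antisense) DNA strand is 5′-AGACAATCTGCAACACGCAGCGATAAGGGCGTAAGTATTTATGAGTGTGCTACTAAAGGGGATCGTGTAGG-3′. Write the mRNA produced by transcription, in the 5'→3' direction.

RNA polymerase reads the template 3'→5' and synthesizes mRNA 5'→3' by base-pairing (A→U, T→A, G↔C). The complement of the template is TCTGTTAGACGTTGTGCGTCGCTATTCCCGCATTCATAAATACTCACACGATGATTTCCCCTAGCACATCC; antiparallel, so 5'→3' the coding strand is CCTACACGATCCCCTTTAGTAGCACACTCATAAATACTTACGCCCTTATCGCTGCGTGTTGCAGATTGTCT. Replace T with U for the mRNA.

5'-CCUACACGAUCCCCUUUAGUAGCACACUCAUAAAUACUUACGCCCUUAUCGCUGCGUGUUGCAGAUUGUCU-3'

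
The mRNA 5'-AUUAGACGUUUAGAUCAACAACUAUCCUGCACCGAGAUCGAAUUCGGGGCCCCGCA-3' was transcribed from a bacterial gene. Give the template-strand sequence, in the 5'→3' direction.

Replace U with T to get the coding DNA strand: ATTAGACGTTTAGATCAACAACTATCCTGCACCGAGATCGAATTCGGGGCCCCGCA. The template strand is its reverse complement (complement TAATCTGCAAATCTAGTTGTTGATAGGACGTGGCTCTAGCTTAAGCCCCGGGGCGT, then reverse).

5′-TGCGGGGCCCCGAATTCGATCTCGGTGCAGGATAGTTGTTGATCTAAACGTCTAAT-3′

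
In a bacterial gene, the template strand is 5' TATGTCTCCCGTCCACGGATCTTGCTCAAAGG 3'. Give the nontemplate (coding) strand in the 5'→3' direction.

The coding strand is complementary and antiparallel to the template: take the complement (A↔T, G↔C) and reverse.

5'-CCTTTGAGCAAGATCCGTGGACGGGAGACATA-3'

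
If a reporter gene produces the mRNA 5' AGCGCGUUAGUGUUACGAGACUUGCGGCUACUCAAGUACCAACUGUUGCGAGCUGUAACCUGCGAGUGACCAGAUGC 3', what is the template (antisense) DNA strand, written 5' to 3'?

5'-GCATCTGGTCACTCGCAGGTTACAGCTCGCAACAGTTGGTACTTGAGTAGCCGCAAGTCTCGTAACACTAACGCGCT-3'

Replace U with T to get the coding DNA strand: AGCGCGTTAGTGTTACGAGACTTGCGGCTACTCAAGTACCAACTGTTGCGAGCTGTAACCTGCGAGTGACCAGATGC. The template strand is its reverse complement (complement TCGCGCAATCACAATGCTCTGAACGCCGATGAGTTCATGGTTGACAACGCTCGACATTGGACGCTCACTGGTCTACG, then reverse).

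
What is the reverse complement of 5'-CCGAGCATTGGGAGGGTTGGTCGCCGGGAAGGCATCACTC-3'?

5'-GAGTGATGCCTTCCCGGCGACCAACCCTCCCAATGCTCGG-3'

Reading the sequence 3'→5' and pairing each base (A↔T, G↔C) gives the reverse complement directly.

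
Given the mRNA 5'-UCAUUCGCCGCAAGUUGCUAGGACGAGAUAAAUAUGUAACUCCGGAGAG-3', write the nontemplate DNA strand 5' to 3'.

The coding DNA strand has the same 5'→3' sequence as the mRNA with U replaced by T.

5'-TCATTCGCCGCAAGTTGCTAGGACGAGATAAATATGTAACTCCGGAGAG-3'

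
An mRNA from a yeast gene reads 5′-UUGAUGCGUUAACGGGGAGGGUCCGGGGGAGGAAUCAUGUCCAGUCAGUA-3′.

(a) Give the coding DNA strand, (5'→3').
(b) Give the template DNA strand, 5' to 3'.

(a) The coding strand matches the mRNA with U→T.
(b) The template strand is the reverse complement of the coding strand.

(a) 5'-TTGATGCGTTAACGGGGAGGGTCCGGGGGAGGAATCATGTCCAGTCAGTA-3'
(b) 5'-TACTGACTGGACATGATTCCTCCCCCGGACCCTCCCCGTTAACGCATCAA-3'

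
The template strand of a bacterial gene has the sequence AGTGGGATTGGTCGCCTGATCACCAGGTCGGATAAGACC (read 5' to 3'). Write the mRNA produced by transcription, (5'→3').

5′-GGUCUUAUCCGACCUGGUGAUCAGGCGACCAAUCCCACU-3′

The mRNA has the sequence of the coding strand (reverse complement of the template) with T→U. Reverse complement of AGTGGGATTGGTCGCCTGATCACCAGGTCGGATAAGACC is GGTCTTATCCGACCTGGTGATCAGGCGACCAATCCCACT; then T→U.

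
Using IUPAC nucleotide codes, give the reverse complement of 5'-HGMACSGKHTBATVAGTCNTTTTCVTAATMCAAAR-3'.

5'-YTTTGKATTABGAAAANGACTBATVADMCSGTKCD-3'

Standard pairs A↔T, G↔C; ambiguity codes pair R↔Y, M↔K, S↔S, B↔V, H↔D, N↔N. Complement (DCKTGSCMDAVTABTCAGNAAAAGBATTAKGTTTY), then reverse for 5'→3'.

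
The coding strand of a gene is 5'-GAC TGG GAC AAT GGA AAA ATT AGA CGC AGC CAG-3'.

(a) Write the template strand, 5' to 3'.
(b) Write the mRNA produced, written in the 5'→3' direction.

(a) The template strand is the reverse complement of the coding strand: complement CTGACCCTGTTACCTTTTTAATCTGCGTCGGTC, then reverse.
(b) mRNA matches the coding strand with T→U.

(a) 5'-CTGGCTGCGTCTAATTTTTCCATTGTCCCAGTC-3'
(b) 5′-GACUGGGACAAUGGAAAAAUUAGACGCAGCCAG-3′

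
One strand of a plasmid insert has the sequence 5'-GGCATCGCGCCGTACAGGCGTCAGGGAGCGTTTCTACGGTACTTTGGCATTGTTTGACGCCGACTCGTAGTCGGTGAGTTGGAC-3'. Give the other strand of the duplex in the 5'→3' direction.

5'-GTCCAACTCACCGACTACGAGTCGGCGTCAAACAATGCCAAAGTACCGTAGAAACGCTCCCTGACGCCTGTACGGCGCGATGCC-3'

The complement of GGCATCGCGCCGTACAGGCGTCAGGGAGCGTTTCTACGGTACTTTGGCATTGTTTGACGCCGACTCGTAGTCGGTGAGTTGGAC is CCGTAGCGCGGCATGTCCGCAGTCCCTCGCAAAGATGCCATGAAACCGTAACAAACTGCGGCTGAGCATCAGCCACTCAACCTG (A↔T, G↔C). DNA strands are antiparallel, so the complementary strand runs 3'→5'; reversing gives the 5'→3' form.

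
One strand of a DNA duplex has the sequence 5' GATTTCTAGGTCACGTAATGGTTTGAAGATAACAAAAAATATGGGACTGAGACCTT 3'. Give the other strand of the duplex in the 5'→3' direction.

Pairing A↔T and G↔C gives CTAAAGATCCAGTGCATTACCAAACTTCTATTGTTTTTTATACCCTGACTCTGGAA, running 3'→5'. Reverse for the 5'→3' convention.

5'-AAGGTCTCAGTCCCATATTTTTTGTTATCTTCAAACCATTACGTGACCTAGAAATC-3'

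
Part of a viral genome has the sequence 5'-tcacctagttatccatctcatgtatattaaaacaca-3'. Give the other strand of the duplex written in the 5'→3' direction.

5′-TGTGTTTTAATATACATGAGATGGATAACTAGGTGA-3′

The complement of TCACCTAGTTATCCATCTCATGTATATTAAAACACA is AGTGGATCAATAGGTAGAGTACATATAATTTTGTGT (A↔T, G↔C). DNA strands are antiparallel, so the complementary strand runs 3'→5'; reversing gives the 5'→3' form.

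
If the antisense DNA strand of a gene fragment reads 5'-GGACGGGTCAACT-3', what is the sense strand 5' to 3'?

5'-AGTTGACCCGTCC-3'

The coding strand is complementary and antiparallel to the template: take the complement (A↔T, G↔C) and reverse.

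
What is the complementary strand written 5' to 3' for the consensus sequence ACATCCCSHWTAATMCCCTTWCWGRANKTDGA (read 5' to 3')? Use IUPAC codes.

5'-TCHAMNTYCWGWAAGGGKATTAWDSGGGATGT-3'

Standard pairs A↔T, G↔C; ambiguity codes pair R↔Y, M↔K, W↔W, S↔S, D↔H, N↔N. Complement (TGTAGGGSDWATTAKGGGAAWGWCYTNMAHCT), then reverse for 5'→3'.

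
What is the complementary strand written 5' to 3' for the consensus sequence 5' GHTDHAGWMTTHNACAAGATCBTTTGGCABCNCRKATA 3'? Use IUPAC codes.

5'-TATMYGNGVTGCCAAAVGATCTTGTNDAAKWCTDHADC-3'

Standard pairs A↔T, G↔C; ambiguity codes pair R↔Y, M↔K, W↔W, B↔V, D↔H, N↔N. Complement (CDAHDTCWKAADNTGTTCTAGVAAACCGTVGNGYMTAT), then reverse for 5'→3'.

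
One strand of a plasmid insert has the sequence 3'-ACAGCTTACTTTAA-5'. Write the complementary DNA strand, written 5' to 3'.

5′-TGTCGAATGAAATT-3′

The strand is given 3'→5', so its complement runs 5'→3' in the same left-to-right order: pair each base A↔T, G↔C.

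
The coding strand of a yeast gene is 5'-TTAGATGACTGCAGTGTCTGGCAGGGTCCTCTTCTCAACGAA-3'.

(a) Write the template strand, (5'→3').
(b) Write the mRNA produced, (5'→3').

(a) 5'-TTCGTTGAGAAGAGGACCCTGCCAGACACTGCAGTCATCTAA-3'
(b) 5'-UUAGAUGACUGCAGUGUCUGGCAGGGUCCUCUUCUCAACGAA-3'

(a) The template strand is the reverse complement of the coding strand: complement AATCTACTGACGTCACAGACCGTCCCAGGAGAAGAGTTGCTT, then reverse.
(b) mRNA matches the coding strand with T→U.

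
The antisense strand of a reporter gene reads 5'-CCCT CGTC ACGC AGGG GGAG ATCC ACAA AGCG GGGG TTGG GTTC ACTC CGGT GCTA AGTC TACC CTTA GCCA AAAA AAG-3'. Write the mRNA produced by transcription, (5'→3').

The mRNA has the sequence of the coding strand (reverse complement of the template) with T→U. Reverse complement of CCCTCGTCACGCAGGGGGAGATCCACAAAGCGGGGGTTGGGTTCACTCCGGTGCTAAGTCTACCCTTAGCCAAAAAAAG is CTTTTTTTGGCTAAGGGTAGACTTAGCACCGGAGTGAACCCAACCCCCGCTTTGTGGATCTCCCCCTGCGTGACGAGGG; then T→U.

5'-CUUUUUUUGGCUAAGGGUAGACUUAGCACCGGAGUGAACCCAACCCCCGCUUUGUGGAUCUCCCCCUGCGUGACGAGGG-3'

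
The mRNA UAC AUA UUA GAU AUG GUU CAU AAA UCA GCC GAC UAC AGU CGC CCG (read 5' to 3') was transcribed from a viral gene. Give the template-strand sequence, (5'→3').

Replace U with T to get the coding DNA strand: TACATATTAGATATGGTTCATAAATCAGCCGACTACAGTCGCCCG. The template strand is its reverse complement (complement ATGTATAATCTATACCAAGTATTTAGTCGGCTGATGTCAGCGGGC, then reverse).

5'-CGGGCGACTGTAGTCGGCTGATTTATGAACCATATCTAATATGTA-3'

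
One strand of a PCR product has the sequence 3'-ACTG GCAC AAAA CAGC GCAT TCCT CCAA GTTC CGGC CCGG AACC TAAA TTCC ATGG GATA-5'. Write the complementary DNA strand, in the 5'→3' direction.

5'-TGACCGTGTTTTGTCGCGTAAGGAGGTTCAAGGCCGGGCCTTGGATTTAAGGTACCCTAT-3'

The strand is given 3'→5', so its complement runs 5'→3' in the same left-to-right order: pair each base A↔T, G↔C.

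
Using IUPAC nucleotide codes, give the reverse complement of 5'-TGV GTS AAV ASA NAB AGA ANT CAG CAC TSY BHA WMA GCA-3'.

Standard pairs A↔T, G↔C; ambiguity codes pair Y↔R, M↔K, W↔W, S↔S, B↔V, H↔D, N↔N. Complement (ACBCASTTBTSTNTVTCTTNAGTCGTGASRVDTWKTCGT), then reverse for 5'→3'.

5'-TGCTKWTDVRSAGTGCTGANTTCTVTNTSTBTTSACBCA-3'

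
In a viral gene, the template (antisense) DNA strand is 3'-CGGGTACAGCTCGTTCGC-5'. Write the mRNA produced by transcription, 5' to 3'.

5'-GCCCAUGUCGAGCAAGCG-3'

Reading the template 3'→5' as shown, RNA polymerase pairs each base (A→U, T→A, G↔C) to build mRNA 5'→3' directly.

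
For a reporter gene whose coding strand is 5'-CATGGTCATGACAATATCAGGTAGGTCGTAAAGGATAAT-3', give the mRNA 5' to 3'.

mRNA has the coding-strand sequence with U in place of T.

5'-CAUGGUCAUGACAAUAUCAGGUAGGUCGUAAAGGAUAAU-3'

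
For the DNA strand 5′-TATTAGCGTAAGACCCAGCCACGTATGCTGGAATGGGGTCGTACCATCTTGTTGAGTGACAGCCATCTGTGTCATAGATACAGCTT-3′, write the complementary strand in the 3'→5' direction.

Base-pairing A↔T, G↔C gives the complement. The complementary strand is antiparallel, so paired with a 5'→3' strand it runs 3'→5'.

3'-ATAATCGCATTCTGGGTCGGTGCATACGACCTTACCCCAGCATGGTAGAACAACTCACTGTCGGTAGACACAGTATCTATGTCGAA-5'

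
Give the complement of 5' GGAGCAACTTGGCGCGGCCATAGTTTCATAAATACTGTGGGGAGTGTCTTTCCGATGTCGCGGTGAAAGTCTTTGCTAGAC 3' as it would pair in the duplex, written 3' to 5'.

3'-CCTCGTTGAACCGCGCCGGTATCAAAGTATTTATGACACCCCTCACAGAAAGGCTACAGCGCCACTTTCAGAAACGATCTG-5'

Base-pairing A↔T, G↔C gives the complement. The complementary strand is antiparallel, so paired with a 5'→3' strand it runs 3'→5'.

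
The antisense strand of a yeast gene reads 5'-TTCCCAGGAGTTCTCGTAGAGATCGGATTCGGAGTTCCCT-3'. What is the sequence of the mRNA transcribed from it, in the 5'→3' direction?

5'-AGGGAACUCCGAAUCCGAUCUCUACGAGAACUCCUGGGAA-3'

RNA polymerase reads the template 3'→5' and synthesizes mRNA 5'→3' by base-pairing (A→U, T→A, G↔C). The complement of the template is AAGGGTCCTCAAGAGCATCTCTAGCCTAAGCCTCAAGGGA; antiparallel, so 5'→3' the coding strand is AGGGAACTCCGAATCCGATCTCTACGAGAACTCCTGGGAA. Replace T with U for the mRNA.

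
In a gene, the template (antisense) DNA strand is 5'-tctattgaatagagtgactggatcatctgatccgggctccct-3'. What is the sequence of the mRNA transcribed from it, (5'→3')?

The mRNA has the sequence of the coding strand (reverse complement of the template) with T→U. Reverse complement of TCTATTGAATAGAGTGACTGGATCATCTGATCCGGGCTCCCT is AGGGAGCCCGGATCAGATGATCCAGTCACTCTATTCAATAGA; then T→U.

5′-AGGGAGCCCGGAUCAGAUGAUCCAGUCACUCUAUUCAAUAGA-3′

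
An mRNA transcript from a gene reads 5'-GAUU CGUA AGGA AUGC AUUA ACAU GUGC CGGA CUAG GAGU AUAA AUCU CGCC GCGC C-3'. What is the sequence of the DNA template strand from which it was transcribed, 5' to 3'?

Replace U with T to get the coding DNA strand: GATTCGTAAGGAATGCATTAACATGTGCCGGACTAGGAGTATAAATCTCGCCGCGCC. The template strand is its reverse complement (complement CTAAGCATTCCTTACGTAATTGTACACGGCCTGATCCTCATATTTAGAGCGGCGCGG, then reverse).

5'-GGCGCGGCGAGATTTATACTCCTAGTCCGGCACATGTTAATGCATTCCTTACGAATC-3'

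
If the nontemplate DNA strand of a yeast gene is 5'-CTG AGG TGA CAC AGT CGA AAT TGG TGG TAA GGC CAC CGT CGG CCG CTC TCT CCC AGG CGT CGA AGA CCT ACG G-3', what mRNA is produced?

5'-CUGAGGUGACACAGUCGAAAUUGGUGGUAAGGCCACCGUCGGCCGCUCUCUCCCAGGCGUCGAAGACCUACGG-3'

The mRNA is synthesized from the template strand, so it matches the coding strand with T replaced by U.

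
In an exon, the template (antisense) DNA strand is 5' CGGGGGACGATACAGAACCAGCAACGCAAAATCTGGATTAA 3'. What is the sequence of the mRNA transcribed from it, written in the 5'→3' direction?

5'-UUAAUCCAGAUUUUGCGUUGCUGGUUCUGUAUCGUCCCCCG-3'

The mRNA has the sequence of the coding strand (reverse complement of the template) with T→U. Reverse complement of CGGGGGACGATACAGAACCAGCAACGCAAAATCTGGATTAA is TTAATCCAGATTTTGCGTTGCTGGTTCTGTATCGTCCCCCG; then T→U.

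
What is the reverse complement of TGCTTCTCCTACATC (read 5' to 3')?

Reading the sequence 3'→5' and pairing each base (A↔T, G↔C) gives the reverse complement directly.

5'-GATGTAGGAGAAGCA-3'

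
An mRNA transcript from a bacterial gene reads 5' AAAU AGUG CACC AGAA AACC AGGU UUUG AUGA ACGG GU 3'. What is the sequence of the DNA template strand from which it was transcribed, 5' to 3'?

5'-ACCCGTTCATCAAAACCTGGTTTTCTGGTGCACTATTT-3'

Replace U with T to get the coding DNA strand: AAATAGTGCACCAGAAAACCAGGTTTTGATGAACGGGT. The template strand is its reverse complement (complement TTTATCACGTGGTCTTTTGGTCCAAAACTACTTGCCCA, then reverse).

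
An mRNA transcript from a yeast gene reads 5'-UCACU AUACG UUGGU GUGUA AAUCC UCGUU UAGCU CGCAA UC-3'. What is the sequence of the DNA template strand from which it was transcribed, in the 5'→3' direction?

Replace U with T to get the coding DNA strand: TCACTATACGTTGGTGTGTAAATCCTCGTTTAGCTCGCAATC. The template strand is its reverse complement (complement AGTGATATGCAACCACACATTTAGGAGCAAATCGAGCGTTAG, then reverse).

5'-GATTGCGAGCTAAACGAGGATTTACACACCAACGTATAGTGA-3'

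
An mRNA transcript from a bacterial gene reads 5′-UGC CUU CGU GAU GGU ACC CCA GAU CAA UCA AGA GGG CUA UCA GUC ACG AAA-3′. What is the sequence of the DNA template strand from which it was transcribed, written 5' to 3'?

Replace U with T to get the coding DNA strand: TGCCTTCGTGATGGTACCCCAGATCAATCAAGAGGGCTATCAGTCACGAAA. The template strand is its reverse complement (complement ACGGAAGCACTACCATGGGGTCTAGTTAGTTCTCCCGATAGTCAGTGCTTT, then reverse).

5'-TTTCGTGACTGATAGCCCTCTTGATTGATCTGGGGTACCATCACGAAGGCA-3'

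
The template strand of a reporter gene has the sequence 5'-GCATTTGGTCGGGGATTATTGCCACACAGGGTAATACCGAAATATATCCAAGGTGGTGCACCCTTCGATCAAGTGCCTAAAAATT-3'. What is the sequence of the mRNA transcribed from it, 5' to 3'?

5'-AAUUUUUAGGCACUUGAUCGAAGGGUGCACCACCUUGGAUAUAUUUCGGUAUUACCCUGUGUGGCAAUAAUCCCCGACCAAAUGC-3'

The mRNA has the sequence of the coding strand (reverse complement of the template) with T→U. Reverse complement of GCATTTGGTCGGGGATTATTGCCACACAGGGTAATACCGAAATATATCCAAGGTGGTGCACCCTTCGATCAAGTGCCTAAAAATT is AATTTTTAGGCACTTGATCGAAGGGTGCACCACCTTGGATATATTTCGGTATTACCCTGTGTGGCAATAATCCCCGACCAAATGC; then T→U.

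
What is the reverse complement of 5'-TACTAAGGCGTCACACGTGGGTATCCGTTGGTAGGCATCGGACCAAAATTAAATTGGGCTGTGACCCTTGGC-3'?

5'-GCCAAGGGTCACAGCCCAATTTAATTTTGGTCCGATGCCTACCAACGGATACCCACGTGTGACGCCTTAGTA-3'

Reading the sequence 3'→5' and pairing each base (A↔T, G↔C) gives the reverse complement directly.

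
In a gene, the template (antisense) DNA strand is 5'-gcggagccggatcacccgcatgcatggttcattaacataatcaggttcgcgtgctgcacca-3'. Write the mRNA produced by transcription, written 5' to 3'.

5′-UGGUGCAGCACGCGAACCUGAUUAUGUUAAUGAACCAUGCAUGCGGGUGAUCCGGCUCCGC-3′

RNA polymerase reads the template 3'→5' and synthesizes mRNA 5'→3' by base-pairing (A→U, T→A, G↔C). The complement of the template is CGCCTCGGCCTAGTGGGCGTACGTACCAAGTAATTGTATTAGTCCAAGCGCACGACGTGGT; antiparallel, so 5'→3' the coding strand is TGGTGCAGCACGCGAACCTGATTATGTTAATGAACCATGCATGCGGGTGATCCGGCTCCGC. Replace T with U for the mRNA.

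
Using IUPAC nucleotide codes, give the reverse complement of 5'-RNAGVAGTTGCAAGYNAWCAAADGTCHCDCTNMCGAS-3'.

Standard pairs A↔T, G↔C; ambiguity codes pair R↔Y, M↔K, W↔W, S↔S, D↔H, V↔B, N↔N. Complement (YNTCBTCAACGTTCRNTWGTTTHCAGDGHGANKGCTS), then reverse for 5'→3'.

5′-STCGKNAGHGDGACHTTTGWTNRCTTGCAACTBCTNY-3′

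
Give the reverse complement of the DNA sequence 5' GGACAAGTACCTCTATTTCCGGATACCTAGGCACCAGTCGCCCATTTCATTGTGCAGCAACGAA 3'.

Reading the sequence 3'→5' and pairing each base (A↔T, G↔C) gives the reverse complement directly.

5'-TTCGTTGCTGCACAATGAAATGGGCGACTGGTGCCTAGGTATCCGGAAATAGAGGTACTTGTCC-3'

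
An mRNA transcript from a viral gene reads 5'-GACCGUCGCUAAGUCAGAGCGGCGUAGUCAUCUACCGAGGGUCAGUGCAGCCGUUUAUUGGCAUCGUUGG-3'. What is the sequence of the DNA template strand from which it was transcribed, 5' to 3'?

Replace U with T to get the coding DNA strand: GACCGTCGCTAAGTCAGAGCGGCGTAGTCATCTACCGAGGGTCAGTGCAGCCGTTTATTGGCATCGTTGG. The template strand is its reverse complement (complement CTGGCAGCGATTCAGTCTCGCCGCATCAGTAGATGGCTCCCAGTCACGTCGGCAAATAACCGTAGCAACC, then reverse).

5′-CCAACGATGCCAATAAACGGCTGCACTGACCCTCGGTAGATGACTACGCCGCTCTGACTTAGCGACGGTC-3′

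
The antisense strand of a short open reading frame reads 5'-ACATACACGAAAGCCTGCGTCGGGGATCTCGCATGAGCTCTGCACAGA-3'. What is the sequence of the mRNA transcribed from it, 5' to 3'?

5'-UCUGUGCAGAGCUCAUGCGAGAUCCCCGACGCAGGCUUUCGUGUAUGU-3'

The mRNA has the sequence of the coding strand (reverse complement of the template) with T→U. Reverse complement of ACATACACGAAAGCCTGCGTCGGGGATCTCGCATGAGCTCTGCACAGA is TCTGTGCAGAGCTCATGCGAGATCCCCGACGCAGGCTTTCGTGTATGT; then T→U.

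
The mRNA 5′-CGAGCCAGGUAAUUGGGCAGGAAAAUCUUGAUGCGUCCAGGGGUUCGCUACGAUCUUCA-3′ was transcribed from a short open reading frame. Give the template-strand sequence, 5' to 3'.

5'-TGAAGATCGTAGCGAACCCCTGGACGCATCAAGATTTTCCTGCCCAATTACCTGGCTCG-3'

Replace U with T to get the coding DNA strand: CGAGCCAGGTAATTGGGCAGGAAAATCTTGATGCGTCCAGGGGTTCGCTACGATCTTCA. The template strand is its reverse complement (complement GCTCGGTCCATTAACCCGTCCTTTTAGAACTACGCAGGTCCCCAAGCGATGCTAGAAGT, then reverse).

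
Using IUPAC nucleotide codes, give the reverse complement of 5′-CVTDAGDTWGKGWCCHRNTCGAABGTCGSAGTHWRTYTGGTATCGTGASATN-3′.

5'-NATSTCACGATACCARAYWDACTSCGACVTTCGANYDGGWCMCWAHCTHABG-3'

Standard pairs A↔T, G↔C; ambiguity codes pair R↔Y, K↔M, W↔W, S↔S, B↔V, D↔H, N↔N. Complement (GBAHTCHAWCMCWGGDYNAGCTTVCAGCSTCADWYARACCATAGCACTSTAN), then reverse for 5'→3'.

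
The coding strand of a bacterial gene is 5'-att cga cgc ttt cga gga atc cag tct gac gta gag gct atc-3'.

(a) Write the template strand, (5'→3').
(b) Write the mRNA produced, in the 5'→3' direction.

(a) The template strand is the reverse complement of the coding strand: complement TAAGCTGCGAAAGCTCCTTAGGTCAGACTGCATCTCCGATAG, then reverse.
(b) mRNA matches the coding strand with T→U.

(a) 5'-GATAGCCTCTACGTCAGACTGGATTCCTCGAAAGCGTCGAAT-3'
(b) 5'-AUUCGACGCUUUCGAGGAAUCCAGUCUGACGUAGAGGCUAUC-3'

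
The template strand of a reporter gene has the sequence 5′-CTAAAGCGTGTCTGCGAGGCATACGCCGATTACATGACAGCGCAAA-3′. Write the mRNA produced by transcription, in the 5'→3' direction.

5′-UUUGCGCUGUCAUGUAAUCGGCGUAUGCCUCGCAGACACGCUUUAG-3′

RNA polymerase reads the template 3'→5' and synthesizes mRNA 5'→3' by base-pairing (A→U, T→A, G↔C). The complement of the template is GATTTCGCACAGACGCTCCGTATGCGGCTAATGTACTGTCGCGTTT; antiparallel, so 5'→3' the coding strand is TTTGCGCTGTCATGTAATCGGCGTATGCCTCGCAGACACGCTTTAG. Replace T with U for the mRNA.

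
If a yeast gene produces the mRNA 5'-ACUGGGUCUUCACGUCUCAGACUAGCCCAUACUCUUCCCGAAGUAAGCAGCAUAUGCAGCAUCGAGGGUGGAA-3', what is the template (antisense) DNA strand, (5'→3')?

Replace U with T to get the coding DNA strand: ACTGGGTCTTCACGTCTCAGACTAGCCCATACTCTTCCCGAAGTAAGCAGCATATGCAGCATCGAGGGTGGAA. The template strand is its reverse complement (complement TGACCCAGAAGTGCAGAGTCTGATCGGGTATGAGAAGGGCTTCATTCGTCGTATACGTCGTAGCTCCCACCTT, then reverse).

5'-TTCCACCCTCGATGCTGCATATGCTGCTTACTTCGGGAAGAGTATGGGCTAGTCTGAGACGTGAAGACCCAGT-3'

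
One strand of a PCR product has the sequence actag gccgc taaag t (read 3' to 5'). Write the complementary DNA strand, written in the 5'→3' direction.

5'-TGATCCGGCGATTTCA-3'

The strand is given 3'→5', so its complement runs 5'→3' in the same left-to-right order: pair each base A↔T, G↔C.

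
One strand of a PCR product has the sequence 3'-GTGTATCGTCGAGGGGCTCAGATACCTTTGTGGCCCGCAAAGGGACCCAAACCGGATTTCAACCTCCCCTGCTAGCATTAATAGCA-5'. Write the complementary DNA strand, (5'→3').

The strand is given 3'→5', so its complement runs 5'→3' in the same left-to-right order: pair each base A↔T, G↔C.

5'-CACATAGCAGCTCCCCGAGTCTATGGAAACACCGGGCGTTTCCCTGGGTTTGGCCTAAAGTTGGAGGGGACGATCGTAATTATCGT-3'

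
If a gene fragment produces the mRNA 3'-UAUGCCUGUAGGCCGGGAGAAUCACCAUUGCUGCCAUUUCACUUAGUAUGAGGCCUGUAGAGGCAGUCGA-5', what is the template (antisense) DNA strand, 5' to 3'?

Written 5'→3' the mRNA is AGCUGACGGAGAUGUCCGGAGUAUGAUUCACUUUACCGUCGUUACCACUAAGAGGGCCGGAUGUCCGUAU, so the coding DNA strand is AGCTGACGGAGATGTCCGGAGTATGATTCACTTTACCGTCGTTACCACTAAGAGGGCCGGATGTCCGTAT. The template is its reverse complement.

5′-ATACGGACATCCGGCCCTCTTAGTGGTAACGACGGTAAAGTGAATCATACTCCGGACATCTCCGTCAGCT-3′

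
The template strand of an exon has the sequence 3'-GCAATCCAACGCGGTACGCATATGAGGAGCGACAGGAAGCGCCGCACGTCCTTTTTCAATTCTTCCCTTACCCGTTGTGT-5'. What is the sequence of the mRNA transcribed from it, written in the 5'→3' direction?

Reading the template 3'→5' as shown, RNA polymerase pairs each base (A→U, T→A, G↔C) to build mRNA 5'→3' directly.

5'-CGUUAGGUUGCGCCAUGCGUAUACUCCUCGCUGUCCUUCGCGGCGUGCAGGAAAAAGUUAAGAAGGGAAUGGGCAACACA-3'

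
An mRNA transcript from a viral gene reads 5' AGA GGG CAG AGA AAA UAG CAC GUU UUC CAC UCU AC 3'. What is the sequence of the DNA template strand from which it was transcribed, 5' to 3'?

5'-GTAGAGTGGAAAACGTGCTATTTTCTCTGCCCTCT-3'

Replace U with T to get the coding DNA strand: AGAGGGCAGAGAAAATAGCACGTTTTCCACTCTAC. The template strand is its reverse complement (complement TCTCCCGTCTCTTTTATCGTGCAAAAGGTGAGATG, then reverse).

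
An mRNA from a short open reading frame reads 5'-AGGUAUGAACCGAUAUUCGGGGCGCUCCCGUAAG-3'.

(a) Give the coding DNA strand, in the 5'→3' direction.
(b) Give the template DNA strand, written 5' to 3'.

(a) The coding strand matches the mRNA with U→T.
(b) The template strand is the reverse complement of the coding strand.

(a) 5'-AGGTATGAACCGATATTCGGGGCGCTCCCGTAAG-3'
(b) 5'-CTTACGGGAGCGCCCCGAATATCGGTTCATACCT-3'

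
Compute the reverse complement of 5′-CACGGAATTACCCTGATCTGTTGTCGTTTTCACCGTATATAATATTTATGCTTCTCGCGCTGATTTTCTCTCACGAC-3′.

5'-GTCGTGAGAGAAAATCAGCGCGAGAAGCATAAATATTATATACGGTGAAAACGACAACAGATCAGGGTAATTCCGTG-3'

Complement each base (A↔T, G↔C): GTGCCTTAATGGGACTAGACAACAGCAAAAGTGGCATATATTATAAATACGAAGAGCGCGACTAAAAGAGAGTGCTG. Then reverse.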